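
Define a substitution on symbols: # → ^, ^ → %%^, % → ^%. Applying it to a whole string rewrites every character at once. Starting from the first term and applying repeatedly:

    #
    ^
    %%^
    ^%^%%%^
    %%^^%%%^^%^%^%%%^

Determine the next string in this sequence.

^%^%%%^%%^^%^%^%%%^%%^^%%%^^%%%^^%^%^%%%^

Applying the rule to each of the 17 symbols of %%^^%%%^^%^%^%%%^ gives the pieces ^% ^% %%^ %%^ ^% ^% ^% %%^ %%^ ^% %%^ ^% %%^ ^% ^% ^% %%^, which concatenate to the answer.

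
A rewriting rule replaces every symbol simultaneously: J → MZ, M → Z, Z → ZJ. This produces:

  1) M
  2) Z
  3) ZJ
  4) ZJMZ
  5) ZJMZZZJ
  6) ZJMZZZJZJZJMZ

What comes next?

Replace each of the 13 characters of ZJMZZZJZJZJMZ in place — ZJ MZ Z ZJ ZJ ZJ MZ ZJ MZ ZJ MZ Z ZJ — and concatenate.

ZJMZZZJZJZJMZZJMZZJMZZZJ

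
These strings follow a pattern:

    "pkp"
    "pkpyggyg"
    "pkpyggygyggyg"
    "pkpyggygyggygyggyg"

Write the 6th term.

pkpyggygyggygyggygyggygyggyg

Each term is the previous one with yggyg appended.
From pkpyggygyggygyggyg, 2 further steps: pkpyggygyggygyggyg → pkpyggygyggygyggygyggyg → (answer).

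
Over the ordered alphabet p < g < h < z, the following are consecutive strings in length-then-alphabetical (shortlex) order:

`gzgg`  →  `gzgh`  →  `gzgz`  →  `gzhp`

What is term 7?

gzhz

Advancing 3 positions from gzhp through gzhp → gzhg → gzhh reaches term 7.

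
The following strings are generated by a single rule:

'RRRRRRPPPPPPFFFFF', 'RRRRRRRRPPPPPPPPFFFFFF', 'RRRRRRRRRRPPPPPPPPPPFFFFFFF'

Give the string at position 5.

RRRRRRRRRRRRRRPPPPPPPPPPPPPPFFFFFFFFF

Each string has the form R^{2n+2} P^{2n+2} F^{n+3}, where the shown terms are n = 2, 3, 4.
For term 5, n = 6, so the run lengths are 14, 14, 9.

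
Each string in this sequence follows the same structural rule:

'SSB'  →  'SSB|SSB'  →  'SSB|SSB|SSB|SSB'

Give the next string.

SSB|SSB|SSB|SSB|SSB|SSB|SSB|SSB

Each string is two copies of the previous one joined by '|'.
One more doubling of SSB|SSB|SSB|SSB gives the answer.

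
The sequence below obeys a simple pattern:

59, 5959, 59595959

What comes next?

5959595959595959

Every step duplicates the string.
So the next term is two copies of 59595959.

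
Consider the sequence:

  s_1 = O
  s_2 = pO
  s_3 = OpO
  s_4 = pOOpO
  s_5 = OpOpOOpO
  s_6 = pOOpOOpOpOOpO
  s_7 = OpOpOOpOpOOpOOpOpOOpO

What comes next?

pOOpOOpOpOOpOOpOpOOpOpOOpOOpOpOOpO

This is a Fibonacci-style word recurrence s(k) = s(k−2)·s(k−1): e.g. O·pO = OpO.
The next term joins pOOpOOpOpOOpO and OpOpOOpOpOOpOOpOpOOpO.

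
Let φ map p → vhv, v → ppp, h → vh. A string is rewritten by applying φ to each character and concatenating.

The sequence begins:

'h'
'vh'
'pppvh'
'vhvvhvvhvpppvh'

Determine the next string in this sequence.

Rewriting the 14 symbols of vhvvhvvhvpppvh one by one yields ppp vh ppp ppp vh ppp ppp vh ppp vhv vhv vhv ppp vh; concatenated:

pppvhppppppvhppppppvhpppvhvvhvvhvpppvh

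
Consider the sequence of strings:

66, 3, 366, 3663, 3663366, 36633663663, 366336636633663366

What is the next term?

36633663663366336636633663663

From term 3 onward, concatenate the last term with the second-to-last: 3·66 = 366, 366·3 = 3663, …
Continuing: 366336636633663366 · 36633663663 gives term 8.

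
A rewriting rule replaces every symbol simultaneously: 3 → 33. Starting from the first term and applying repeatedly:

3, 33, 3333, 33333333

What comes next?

3333333333333333

Apply φ to 33333333 symbol by symbol: 3→33, 3→33, 3→33, 3→33, 3→33, 3→33, 3→33, 3→33; joined: 33 33 33 33 33 33 33 33.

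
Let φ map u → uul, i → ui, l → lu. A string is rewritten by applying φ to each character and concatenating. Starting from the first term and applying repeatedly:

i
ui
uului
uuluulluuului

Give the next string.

Rewriting the 13 symbols of uuluulluuului one by one yields uul uul lu uul uul lu lu uul uul uul lu uul ui; concatenated:

uuluulluuuluulluluuuluuluulluuului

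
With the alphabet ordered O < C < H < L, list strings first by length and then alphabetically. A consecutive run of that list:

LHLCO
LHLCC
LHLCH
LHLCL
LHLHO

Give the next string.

LHLHC

The successor of LHLHO increments the rightmost position that isn't already L and resets every position after it to O.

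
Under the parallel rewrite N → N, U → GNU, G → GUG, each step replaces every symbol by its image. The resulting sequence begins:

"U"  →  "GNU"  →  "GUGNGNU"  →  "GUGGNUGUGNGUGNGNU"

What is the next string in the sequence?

GUGGNUGUGGUGNGNUGUGGNUGUGNGUGGNUGUGNGUGNGNU

Applying the rule to each of the 17 symbols of GUGGNUGUGNGUGNGNU gives the pieces GUG GNU GUG GUG N GNU GUG GNU GUG N GUG GNU GUG N GUG N GNU, which concatenate to the answer.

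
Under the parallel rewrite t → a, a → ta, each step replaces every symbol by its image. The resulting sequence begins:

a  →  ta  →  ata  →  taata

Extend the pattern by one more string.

Expanding taata: t→a, a→ta, a→ta, t→a, a→ta. Concatenated: a ta ta a ta.

atataata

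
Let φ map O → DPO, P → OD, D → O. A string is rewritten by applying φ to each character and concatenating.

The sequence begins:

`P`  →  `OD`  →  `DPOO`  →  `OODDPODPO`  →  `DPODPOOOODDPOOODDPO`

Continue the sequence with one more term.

Replace each of the 19 characters of DPODPOOOODDPOOODDPO in place — O OD DPO O OD DPO DPO DPO DPO O O OD DPO DPO DPO O O OD DPO — and concatenate.

OODDPOOODDPODPODPODPOOOODDPODPODPOOOODDPO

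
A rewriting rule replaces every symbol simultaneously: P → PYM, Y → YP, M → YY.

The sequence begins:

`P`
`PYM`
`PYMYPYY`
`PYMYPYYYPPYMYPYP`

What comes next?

Applying the rule to each of the 16 symbols of PYMYPYYYPPYMYPYP gives the pieces PYM YP YY YP PYM YP YP YP PYM PYM YP YY YP PYM YP PYM, which concatenate to the answer.

PYMYPYYYPPYMYPYPYPPYMPYMYPYYYPPYMYPPYM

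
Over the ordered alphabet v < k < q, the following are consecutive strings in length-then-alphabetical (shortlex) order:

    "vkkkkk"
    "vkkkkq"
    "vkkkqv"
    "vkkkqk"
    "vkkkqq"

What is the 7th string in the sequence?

vkkqvk

Advancing 2 positions from vkkkqq through vkkkqq → vkkqvv reaches term 7.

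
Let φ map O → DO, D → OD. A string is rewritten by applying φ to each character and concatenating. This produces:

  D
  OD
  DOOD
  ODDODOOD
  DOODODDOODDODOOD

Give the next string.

ODDODOODDOODODDODOODODDOODDODOOD

Applying the rule to each of the 16 symbols of DOODODDOODDODOOD gives the pieces OD DO DO OD DO OD OD DO DO OD OD DO OD DO DO OD, which concatenate to the answer.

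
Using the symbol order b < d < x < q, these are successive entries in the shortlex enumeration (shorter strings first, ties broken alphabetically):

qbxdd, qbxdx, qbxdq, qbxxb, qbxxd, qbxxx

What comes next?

Treat qbxxx as a base-4 numeral over the given alphabet and add one, carrying through any trailing q's.

qbxxq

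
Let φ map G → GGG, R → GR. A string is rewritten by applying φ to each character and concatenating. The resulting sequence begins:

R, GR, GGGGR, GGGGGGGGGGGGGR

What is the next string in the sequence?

GGGGGGGGGGGGGGGGGGGGGGGGGGGGGGGGGGGGGGGGR

φ(GGGGGGGGGGGGGR) expands symbol-by-symbol to GGG GGG GGG GGG GGG GGG GGG GGG GGG GGG GGG GGG GGG GR; joining the 14 pieces gives the next term.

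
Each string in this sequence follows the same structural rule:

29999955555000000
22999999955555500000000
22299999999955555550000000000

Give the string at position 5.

22222999999999999955555555500000000000000

Each string has the form 2^{n-1} 9^{2n+1} 5^{n+3} 0^{2n+2}, where the shown terms are n = 2, 3, 4.
For term 5, n = 6, so the run lengths are 5, 13, 9, 14.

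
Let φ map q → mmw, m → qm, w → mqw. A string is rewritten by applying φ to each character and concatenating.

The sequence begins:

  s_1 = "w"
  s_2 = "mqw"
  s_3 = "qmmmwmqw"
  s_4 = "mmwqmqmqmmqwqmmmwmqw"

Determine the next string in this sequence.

Replace each of the 20 characters of mmwqmqmqmmqwqmmmwmqw in place — qm qm mqw mmw qm mmw qm mmw qm qm mmw mqw mmw qm qm qm mqw qm mmw mqw — and concatenate.

qmqmmqwmmwqmmmwqmmmwqmqmmmwmqwmmwqmqmqmmqwqmmmwmqw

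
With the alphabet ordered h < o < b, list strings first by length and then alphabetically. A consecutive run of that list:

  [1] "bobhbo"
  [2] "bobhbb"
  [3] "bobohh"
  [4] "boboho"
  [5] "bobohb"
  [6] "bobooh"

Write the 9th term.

Stepping forward 3 times from bobooh: bobooh → bobooo → boboob, then the target.

bobobh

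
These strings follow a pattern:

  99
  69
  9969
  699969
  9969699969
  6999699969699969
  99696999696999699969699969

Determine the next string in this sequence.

Each term (from the third on) is the two preceding terms concatenated in order: term 3 = 99·69 = 9969.
The next term joins 6999699969699969 and 99696999696999699969699969.

699969996969996999696999696999699969699969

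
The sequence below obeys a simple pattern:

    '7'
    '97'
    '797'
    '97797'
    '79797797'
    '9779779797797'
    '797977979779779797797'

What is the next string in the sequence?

9779779797797797977979779779797797

Each term (from the third on) is the two preceding terms concatenated in order: term 3 = 7·97 = 797.
The next term joins 9779779797797 and 797977979779779797797.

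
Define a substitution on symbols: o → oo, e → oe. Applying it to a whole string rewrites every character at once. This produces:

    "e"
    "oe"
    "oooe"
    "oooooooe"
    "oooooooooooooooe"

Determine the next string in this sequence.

Applying the rule to each of the 16 symbols of oooooooooooooooe gives the pieces oo oo oo oo oo oo oo oo oo oo oo oo oo oo oo oe, which concatenate to the answer.

oooooooooooooooooooooooooooooooe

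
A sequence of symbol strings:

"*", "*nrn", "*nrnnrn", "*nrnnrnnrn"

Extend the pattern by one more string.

*nrnnrnnrnnrn

Each term is the previous one with nrn appended.
One more step from *nrnnrnnrn gives the answer.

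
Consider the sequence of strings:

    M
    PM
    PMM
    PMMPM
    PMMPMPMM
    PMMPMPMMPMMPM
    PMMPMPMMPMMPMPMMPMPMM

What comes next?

PMMPMPMMPMMPMPMMPMPMMPMMPMPMMPMMPM

From term 3 onward, concatenate the last term with the second-to-last: PM·M = PMM, PMM·PM = PMMPM, …
Continuing: PMMPMPMMPMMPMPMMPMPMM · PMMPMPMMPMMPM gives term 8.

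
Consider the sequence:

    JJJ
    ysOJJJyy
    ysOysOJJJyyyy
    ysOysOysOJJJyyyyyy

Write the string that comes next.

Each term wraps the previous one in ysO on the left and yy on the right.
Applying this once more to ysOysOysOJJJyyyyyy:

ysOysOysOysOJJJyyyyyyyy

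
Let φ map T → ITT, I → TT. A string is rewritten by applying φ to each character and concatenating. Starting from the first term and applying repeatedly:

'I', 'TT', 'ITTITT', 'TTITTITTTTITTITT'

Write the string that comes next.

Rewriting the 16 symbols of TTITTITTTTITTITT one by one yields ITT ITT TT ITT ITT TT ITT ITT ITT ITT TT ITT ITT TT ITT ITT; concatenated:

ITTITTTTITTITTTTITTITTITTITTTTITTITTTTITTITT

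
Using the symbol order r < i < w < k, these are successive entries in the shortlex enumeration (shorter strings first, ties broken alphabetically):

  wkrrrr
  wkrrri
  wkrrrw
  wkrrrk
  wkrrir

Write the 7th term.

wkrriw

Continuing the enumeration 2 steps past wkrrir: wkrrir → wkrrii → (answer).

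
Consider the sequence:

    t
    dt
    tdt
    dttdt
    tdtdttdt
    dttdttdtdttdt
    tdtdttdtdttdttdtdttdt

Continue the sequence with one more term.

This is a Fibonacci-style word recurrence s(k) = s(k−2)·s(k−1): e.g. t·dt = tdt.
Continuing: dttdttdtdttdt · tdtdttdtdttdttdtdttdt gives term 8.

dttdttdtdttdttdtdttdtdttdttdtdttdt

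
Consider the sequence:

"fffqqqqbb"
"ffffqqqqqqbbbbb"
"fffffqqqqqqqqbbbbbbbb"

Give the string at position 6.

ffffffffqqqqqqqqqqqqqqbbbbbbbbbbbbbbbbb

The n-th term is n+2 f's then 2n+2 q's then 3n-1 b's (n = 1, 2, …).
Setting n = 6 gives 8, 14, 17 characters in each block.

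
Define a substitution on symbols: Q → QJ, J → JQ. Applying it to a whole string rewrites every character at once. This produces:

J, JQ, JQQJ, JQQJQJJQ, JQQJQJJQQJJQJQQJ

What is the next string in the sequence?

φ(JQQJQJJQQJJQJQQJ) expands symbol-by-symbol to JQ QJ QJ JQ QJ JQ JQ QJ QJ JQ JQ QJ JQ QJ QJ JQ; joining the 16 pieces gives the next term.

JQQJQJJQQJJQJQQJQJJQJQQJJQQJQJJQ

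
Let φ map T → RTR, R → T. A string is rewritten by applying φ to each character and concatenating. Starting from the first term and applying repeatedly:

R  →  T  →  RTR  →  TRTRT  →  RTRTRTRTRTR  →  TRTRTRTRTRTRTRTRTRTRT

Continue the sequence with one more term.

Replace each of the 21 characters of TRTRTRTRTRTRTRTRTRTRT in place — RTR T RTR T RTR T RTR T RTR T RTR T RTR T RTR T RTR T RTR T RTR — and concatenate.

RTRTRTRTRTRTRTRTRTRTRTRTRTRTRTRTRTRTRTRTRTR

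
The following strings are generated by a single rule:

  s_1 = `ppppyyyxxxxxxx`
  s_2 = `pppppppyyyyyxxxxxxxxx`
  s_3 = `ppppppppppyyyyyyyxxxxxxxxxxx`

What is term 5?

Each string has the form p^{3n-2} y^{2n-1} x^{2n+3}, where the shown terms are n = 2, 3, 4.
At n = 6 the blocks have lengths 16, 11, 15.

ppppppppppppppppyyyyyyyyyyyxxxxxxxxxxxxxxx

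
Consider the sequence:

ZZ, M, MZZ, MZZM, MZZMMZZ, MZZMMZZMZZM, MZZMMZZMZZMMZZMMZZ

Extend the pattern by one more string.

Each term (from the third on) is the previous term followed by the one before it: term 3 = M·ZZ = MZZ.
Continuing: MZZMMZZMZZMMZZMMZZ · MZZMMZZMZZM gives term 8.

MZZMMZZMZZMMZZMMZZMZZMMZZMZZM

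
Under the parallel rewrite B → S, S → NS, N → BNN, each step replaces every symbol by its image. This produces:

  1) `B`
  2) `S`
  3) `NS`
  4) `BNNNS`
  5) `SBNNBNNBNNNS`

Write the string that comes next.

Expanding SBNNBNNBNNNS: S→NS, B→S, N→BNN, N→BNN, B→S, N→BNN, N→BNN, B→S, N→BNN, N→BNN, N→BNN, S→NS. Concatenated: NS S BNN BNN S BNN BNN S BNN BNN BNN NS.

NSSBNNBNNSBNNBNNSBNNBNNBNNNS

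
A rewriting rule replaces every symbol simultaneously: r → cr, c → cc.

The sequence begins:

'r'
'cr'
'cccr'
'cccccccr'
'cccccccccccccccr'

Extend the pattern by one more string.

Applying the rule to each of the 16 symbols of cccccccccccccccr gives the pieces cc cc cc cc cc cc cc cc cc cc cc cc cc cc cc cr, which concatenate to the answer.

cccccccccccccccccccccccccccccccr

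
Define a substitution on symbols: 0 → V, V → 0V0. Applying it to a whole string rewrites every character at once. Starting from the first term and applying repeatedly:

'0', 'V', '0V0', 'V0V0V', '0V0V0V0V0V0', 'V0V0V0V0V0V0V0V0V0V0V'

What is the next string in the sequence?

0V0V0V0V0V0V0V0V0V0V0V0V0V0V0V0V0V0V0V0V0V0

Replace each of the 21 characters of V0V0V0V0V0V0V0V0V0V0V in place — 0V0 V 0V0 V 0V0 V 0V0 V 0V0 V 0V0 V 0V0 V 0V0 V 0V0 V 0V0 V 0V0 — and concatenate.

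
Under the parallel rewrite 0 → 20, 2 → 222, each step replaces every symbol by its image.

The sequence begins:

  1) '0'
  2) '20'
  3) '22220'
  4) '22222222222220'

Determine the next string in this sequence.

Rewriting the 14 symbols of 22222222222220 one by one yields 222 222 222 222 222 222 222 222 222 222 222 222 222 20; concatenated:

22222222222222222222222222222222222222220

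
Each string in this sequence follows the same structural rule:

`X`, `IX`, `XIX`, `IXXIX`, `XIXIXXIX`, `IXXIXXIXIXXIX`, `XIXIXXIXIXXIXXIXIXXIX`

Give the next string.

This is a Fibonacci-style word recurrence s(k) = s(k−2)·s(k−1): e.g. X·IX = XIX.
The next term joins IXXIXXIXIXXIX and XIXIXXIXIXXIXXIXIXXIX.

IXXIXXIXIXXIXXIXIXXIXIXXIXXIXIXXIX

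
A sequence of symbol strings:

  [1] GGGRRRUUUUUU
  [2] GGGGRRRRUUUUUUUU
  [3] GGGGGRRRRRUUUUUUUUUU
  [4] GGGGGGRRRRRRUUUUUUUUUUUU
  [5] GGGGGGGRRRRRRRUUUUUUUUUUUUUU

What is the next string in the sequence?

GGGGGGGGRRRRRRRRUUUUUUUUUUUUUUUU

Each string has the form G^{n} R^{n} U^{2n}, where the shown terms are n = 3, 4, 5, 6, 7.
At n = 8 the blocks have lengths 8, 8, 16.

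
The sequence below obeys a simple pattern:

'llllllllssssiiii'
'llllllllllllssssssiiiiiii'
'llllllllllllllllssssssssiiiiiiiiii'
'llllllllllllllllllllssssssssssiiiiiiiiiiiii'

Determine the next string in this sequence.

Term n consists of 4n l's, followed by 2n s's, followed by 3n-2 i's, where the shown terms are n = 2, 3, 4, 5.
For the next term, n = 6, so the run lengths are 24, 12, 16.

llllllllllllllllllllllllssssssssssssiiiiiiiiiiiiiiii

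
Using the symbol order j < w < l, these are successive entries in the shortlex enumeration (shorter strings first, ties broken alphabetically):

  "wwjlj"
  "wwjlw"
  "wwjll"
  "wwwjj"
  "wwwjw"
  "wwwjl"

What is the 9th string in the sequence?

Continuing the enumeration 3 steps past wwwjl: wwwjl → wwwwj → wwwww → (answer).

wwwwl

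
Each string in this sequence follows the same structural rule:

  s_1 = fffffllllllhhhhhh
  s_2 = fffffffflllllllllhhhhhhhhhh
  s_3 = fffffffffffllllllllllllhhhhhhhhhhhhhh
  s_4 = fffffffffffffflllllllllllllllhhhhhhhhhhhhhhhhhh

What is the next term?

fffffffffffffffffllllllllllllllllllhhhhhhhhhhhhhhhhhhhhhh

Each string has the form f^{3n+2} l^{3n+3} h^{4n+2} (n = 1, 2, …).
For the next term, n = 5, so the run lengths are 17, 18, 22.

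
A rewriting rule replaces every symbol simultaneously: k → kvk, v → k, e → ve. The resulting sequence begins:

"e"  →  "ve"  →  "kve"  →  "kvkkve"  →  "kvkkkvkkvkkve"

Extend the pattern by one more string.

kvkkkvkkvkkvkkkvkkvkkkvkkvkkve

Replace each of the 13 characters of kvkkkvkkvkkve in place — kvk k kvk kvk kvk k kvk kvk k kvk kvk k ve — and concatenate.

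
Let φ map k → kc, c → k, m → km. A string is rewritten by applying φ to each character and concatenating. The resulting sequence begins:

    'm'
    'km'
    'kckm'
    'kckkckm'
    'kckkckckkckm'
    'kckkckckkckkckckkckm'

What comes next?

φ(kckkckckkckkckckkckm) expands symbol-by-symbol to kc k kc kc k kc k kc kc k kc kc k kc k kc kc k kc km; joining the 20 pieces gives the next term.

kckkckckkckkckckkckckkckkckckkckm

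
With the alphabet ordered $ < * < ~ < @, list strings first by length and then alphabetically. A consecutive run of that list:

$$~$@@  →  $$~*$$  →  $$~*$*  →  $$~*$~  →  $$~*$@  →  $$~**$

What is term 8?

Advancing 2 positions from $$~**$ through $$~**$ → $$~*** reaches term 8.

$$~**~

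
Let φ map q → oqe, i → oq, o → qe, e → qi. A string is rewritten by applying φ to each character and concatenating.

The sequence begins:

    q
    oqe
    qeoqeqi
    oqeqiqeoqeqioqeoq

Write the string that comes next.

φ(oqeqiqeoqeqioqeoq) expands symbol-by-symbol to qe oqe qi oqe oq oqe qi qe oqe qi oqe oq qe oqe qi qe oqe; joining the 17 pieces gives the next term.

qeoqeqioqeoqoqeqiqeoqeqioqeoqqeoqeqiqeoqe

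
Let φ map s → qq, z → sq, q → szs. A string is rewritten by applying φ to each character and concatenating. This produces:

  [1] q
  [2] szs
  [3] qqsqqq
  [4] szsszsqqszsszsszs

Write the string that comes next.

Rewriting the 17 symbols of szsszsqqszsszsszs one by one yields qq sq qq qq sq qq szs szs qq sq qq qq sq qq qq sq qq; concatenated:

qqsqqqqqsqqqszsszsqqsqqqqqsqqqqqsqqq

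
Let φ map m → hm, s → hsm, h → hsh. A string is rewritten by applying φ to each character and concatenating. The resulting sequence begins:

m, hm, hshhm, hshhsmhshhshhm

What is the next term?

Rewriting the 14 symbols of hshhsmhshhshhm one by one yields hsh hsm hsh hsh hsm hm hsh hsm hsh hsh hsm hsh hsh hm; concatenated:

hshhsmhshhshhsmhmhshhsmhshhshhsmhshhshhm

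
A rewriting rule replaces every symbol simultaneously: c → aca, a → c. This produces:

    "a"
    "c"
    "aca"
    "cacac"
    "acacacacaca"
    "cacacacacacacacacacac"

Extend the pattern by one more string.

Rewriting the 21 symbols of cacacacacacacacacacac one by one yields aca c aca c aca c aca c aca c aca c aca c aca c aca c aca c aca; concatenated:

acacacacacacacacacacacacacacacacacacacacaca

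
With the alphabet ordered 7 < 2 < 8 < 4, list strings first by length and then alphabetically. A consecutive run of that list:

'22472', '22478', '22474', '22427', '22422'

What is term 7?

Advancing 2 positions from 22422 through 22422 → 22428 reaches term 7.

22424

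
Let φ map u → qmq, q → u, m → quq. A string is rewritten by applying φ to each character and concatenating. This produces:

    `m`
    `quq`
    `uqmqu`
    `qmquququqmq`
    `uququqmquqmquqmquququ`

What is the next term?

qmquqmquqmquququqmquququqmquququqmquqmquqmq

Applying the rule to each of the 21 symbols of uququqmquqmquqmquququ gives the pieces qmq u qmq u qmq u quq u qmq u quq u qmq u quq u qmq u qmq u qmq, which concatenate to the answer.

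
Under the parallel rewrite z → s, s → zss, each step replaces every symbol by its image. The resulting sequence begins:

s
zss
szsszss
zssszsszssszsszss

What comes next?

Replace each of the 17 characters of zssszsszssszsszss in place — s zss zss zss s zss zss s zss zss zss s zss zss s zss zss — and concatenate.

szsszsszssszsszssszsszsszssszsszssszsszss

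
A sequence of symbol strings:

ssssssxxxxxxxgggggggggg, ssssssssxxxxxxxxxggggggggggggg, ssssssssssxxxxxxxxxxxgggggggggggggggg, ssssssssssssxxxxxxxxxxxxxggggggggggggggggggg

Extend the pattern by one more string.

ssssssssssssssxxxxxxxxxxxxxxxgggggggggggggggggggggg

Term n consists of 2n s's, followed by 2n+1 x's, followed by 3n+1 g's, where the shown terms are n = 3, 4, 5, 6.
Setting n = 7 gives 14, 15, 22 characters in each block.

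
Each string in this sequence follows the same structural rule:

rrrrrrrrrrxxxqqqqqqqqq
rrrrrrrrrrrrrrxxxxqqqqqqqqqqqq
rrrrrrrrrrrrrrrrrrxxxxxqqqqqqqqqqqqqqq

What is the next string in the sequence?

rrrrrrrrrrrrrrrrrrrrrrxxxxxxqqqqqqqqqqqqqqqqqq

Term n consists of 4n-2 r's, followed by n x's, followed by 3n q's, where the shown terms are n = 3, 4, 5.
For the next term, n = 6, so the run lengths are 22, 6, 18.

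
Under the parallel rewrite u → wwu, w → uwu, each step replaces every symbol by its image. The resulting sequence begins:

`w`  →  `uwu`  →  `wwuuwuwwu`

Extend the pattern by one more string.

uwuuwuwwuwwuuwuwwuuwuuwuwwu

Apply φ to wwuuwuwwu symbol by symbol: w→uwu, w→uwu, u→wwu, u→wwu, w→uwu, u→wwu, w→uwu, w→uwu, u→wwu; joined: uwu uwu wwu wwu uwu wwu uwu uwu wwu.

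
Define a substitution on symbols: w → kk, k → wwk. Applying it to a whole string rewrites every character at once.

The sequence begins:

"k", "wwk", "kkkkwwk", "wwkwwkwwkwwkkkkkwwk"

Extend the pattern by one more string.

Applying the rule to each of the 19 symbols of wwkwwkwwkwwkkkkkwwk gives the pieces kk kk wwk kk kk wwk kk kk wwk kk kk wwk wwk wwk wwk wwk kk kk wwk, which concatenate to the answer.

kkkkwwkkkkkwwkkkkkwwkkkkkwwkwwkwwkwwkwwkkkkkwwk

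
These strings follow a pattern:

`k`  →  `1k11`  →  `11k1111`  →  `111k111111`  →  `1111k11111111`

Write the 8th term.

1111111k11111111111111

Each term wraps the previous one in 1 on the left and 11 on the right.
From 1111k11111111, 3 further steps: 1111k11111111 → 11111k1111111111 → 111111k111111111111 → (answer).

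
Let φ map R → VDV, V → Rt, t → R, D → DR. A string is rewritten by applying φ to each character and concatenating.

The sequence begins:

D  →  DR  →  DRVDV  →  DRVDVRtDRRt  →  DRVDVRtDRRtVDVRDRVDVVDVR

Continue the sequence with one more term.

Replace each of the 24 characters of DRVDVRtDRRtVDVRDRVDVVDVR in place — DR VDV Rt DR Rt VDV R DR VDV VDV R Rt DR Rt VDV DR VDV Rt DR Rt Rt DR Rt VDV — and concatenate.

DRVDVRtDRRtVDVRDRVDVVDVRRtDRRtVDVDRVDVRtDRRtRtDRRtVDV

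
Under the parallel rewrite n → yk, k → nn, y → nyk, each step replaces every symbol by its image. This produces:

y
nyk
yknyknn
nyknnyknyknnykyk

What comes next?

Replace each of the 16 characters of nyknnyknyknnykyk in place — yk nyk nn yk yk nyk nn yk nyk nn yk yk nyk nn nyk nn — and concatenate.

yknyknnykyknyknnyknyknnykyknyknnnyknn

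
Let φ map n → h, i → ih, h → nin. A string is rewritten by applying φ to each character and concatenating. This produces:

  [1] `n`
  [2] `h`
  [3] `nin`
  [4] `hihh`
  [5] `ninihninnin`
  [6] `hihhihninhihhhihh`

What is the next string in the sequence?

ninihninninihninhihhninihninninninihninnin

φ(hihhihninhihhhihh) expands symbol-by-symbol to nin ih nin nin ih nin h ih h nin ih nin nin nin ih nin nin; joining the 17 pieces gives the next term.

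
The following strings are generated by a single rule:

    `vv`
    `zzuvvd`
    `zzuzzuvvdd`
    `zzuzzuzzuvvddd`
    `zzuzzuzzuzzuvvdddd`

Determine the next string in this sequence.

s(k+1) = zzu·s(k)·d, so each term gains zzu as a prefix and d as a suffix.
One more step from zzuzzuzzuzzuvvdddd gives the answer.

zzuzzuzzuzzuzzuvvddddd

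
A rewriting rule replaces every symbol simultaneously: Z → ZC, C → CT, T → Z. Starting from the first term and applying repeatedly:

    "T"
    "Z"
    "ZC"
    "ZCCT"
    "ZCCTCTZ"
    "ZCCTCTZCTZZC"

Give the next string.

ZCCTCTZCTZZCCTZZCZCCT

Apply φ to ZCCTCTZCTZZC symbol by symbol: Z→ZC, C→CT, C→CT, T→Z, C→CT, T→Z, Z→ZC, C→CT, T→Z, Z→ZC, Z→ZC, C→CT; joined: ZC CT CT Z CT Z ZC CT Z ZC ZC CT.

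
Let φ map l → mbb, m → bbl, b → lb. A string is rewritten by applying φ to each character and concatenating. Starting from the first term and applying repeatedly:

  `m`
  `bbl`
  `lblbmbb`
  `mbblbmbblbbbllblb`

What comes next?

Rewriting the 17 symbols of mbblbmbblbbbllblb one by one yields bbl lb lb mbb lb bbl lb lb mbb lb lb lb mbb mbb lb mbb lb; concatenated:

bbllblbmbblbbbllblbmbblblblbmbbmbblbmbblb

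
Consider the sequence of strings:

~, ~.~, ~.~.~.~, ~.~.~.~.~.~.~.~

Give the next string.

s(k+1) = s(k)·.·s(k) — each term doubles the last with '.' between the halves.
Doubling ~.~.~.~.~.~.~.~ with '.' between the halves:

~.~.~.~.~.~.~.~.~.~.~.~.~.~.~.~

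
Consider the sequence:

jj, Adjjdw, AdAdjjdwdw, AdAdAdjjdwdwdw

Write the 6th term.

AdAdAdAdAdjjdwdwdwdwdw

Every step adds Ad to the front and dw to the end of the previous string.
From AdAdAdjjdwdwdw, 2 further steps: AdAdAdjjdwdwdw → AdAdAdAdjjdwdwdwdw → (answer).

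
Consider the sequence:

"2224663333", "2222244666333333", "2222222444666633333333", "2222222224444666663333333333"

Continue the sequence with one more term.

2222222222244444666666333333333333

The n-th term is 2n+1 2's then n 4's then n+1 6's then 2n+2 3's (n = 1, 2, …).
For the next term, n = 5, so the run lengths are 11, 5, 6, 12.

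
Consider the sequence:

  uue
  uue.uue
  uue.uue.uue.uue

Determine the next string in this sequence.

Each string is two copies of the previous one joined by '.'.
Doubling uue.uue.uue.uue with '.' between the halves:

uue.uue.uue.uue.uue.uue.uue.uue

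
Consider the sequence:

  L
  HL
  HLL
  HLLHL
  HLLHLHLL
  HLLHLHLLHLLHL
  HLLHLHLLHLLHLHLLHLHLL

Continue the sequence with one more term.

From term 3 onward, concatenate the last term with the second-to-last: HL·L = HLL, HLL·HL = HLLHL, …
Continuing: HLLHLHLLHLLHLHLLHLHLL · HLLHLHLLHLLHL gives term 8.

HLLHLHLLHLLHLHLLHLHLLHLLHLHLLHLLHL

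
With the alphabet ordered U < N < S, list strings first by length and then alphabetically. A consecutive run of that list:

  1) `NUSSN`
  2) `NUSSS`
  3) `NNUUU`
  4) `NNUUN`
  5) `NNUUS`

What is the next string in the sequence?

NNUNU

Find the rightmost character of NNUUS below S, bump it to the next letter, and reset everything to its right to U.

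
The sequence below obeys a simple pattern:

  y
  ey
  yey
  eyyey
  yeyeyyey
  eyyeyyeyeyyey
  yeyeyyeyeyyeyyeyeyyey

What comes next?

eyyeyyeyeyyeyyeyeyyeyeyyeyyeyeyyey

From term 3 onward, concatenate the second-to-last term with the last: y·ey = yey, ey·yey = eyyey, …
The next term joins eyyeyyeyeyyey and yeyeyyeyeyyeyyeyeyyey.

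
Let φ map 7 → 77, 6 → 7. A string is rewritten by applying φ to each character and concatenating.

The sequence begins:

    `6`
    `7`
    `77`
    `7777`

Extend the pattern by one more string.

77777777

Expanding 7777: 7→77, 7→77, 7→77, 7→77. Concatenated: 77 77 77 77.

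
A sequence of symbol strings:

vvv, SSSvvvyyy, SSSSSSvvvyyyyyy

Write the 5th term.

Every step adds SSS to the front and yyy to the end of the previous string.
From SSSSSSvvvyyyyyy, 2 further steps: SSSSSSvvvyyyyyy → SSSSSSSSSvvvyyyyyyyyy → (answer).

SSSSSSSSSSSSvvvyyyyyyyyyyyy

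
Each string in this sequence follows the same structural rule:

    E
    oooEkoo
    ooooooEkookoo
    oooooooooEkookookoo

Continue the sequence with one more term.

ooooooooooooEkookookookoo

Every step adds ooo to the front and koo to the end of the previous string.
So the next term is ooo·oooooooooEkookookoo·koo.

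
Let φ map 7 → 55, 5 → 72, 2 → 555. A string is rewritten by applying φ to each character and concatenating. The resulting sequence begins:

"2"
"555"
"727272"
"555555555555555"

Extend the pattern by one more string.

727272727272727272727272727272

Applying the rule to each of the 15 symbols of 555555555555555 gives the pieces 72 72 72 72 72 72 72 72 72 72 72 72 72 72 72, which concatenate to the answer.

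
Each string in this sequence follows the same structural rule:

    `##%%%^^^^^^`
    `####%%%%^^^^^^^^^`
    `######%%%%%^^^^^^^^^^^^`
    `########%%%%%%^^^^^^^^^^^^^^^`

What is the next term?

##########%%%%%%%^^^^^^^^^^^^^^^^^^

The n-th term is 2n-2 #'s then n+1 %'s then 3n ^'s, where the shown terms are n = 2, 3, 4, 5.
At n = 6 the blocks have lengths 10, 7, 18.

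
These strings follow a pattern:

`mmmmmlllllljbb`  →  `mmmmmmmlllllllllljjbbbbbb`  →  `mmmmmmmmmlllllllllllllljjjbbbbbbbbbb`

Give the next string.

mmmmmmmmmmmlllllllllllllllllljjjjbbbbbbbbbbbbbb

Term n consists of 2n+3 m's, followed by 4n+2 l's, followed by n j's, followed by 4n-2 b's (n = 1, 2, …).
For the next term, n = 4, so the run lengths are 11, 18, 4, 14.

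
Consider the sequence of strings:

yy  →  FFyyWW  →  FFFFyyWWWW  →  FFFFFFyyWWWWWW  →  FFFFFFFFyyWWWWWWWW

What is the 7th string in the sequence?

Every step adds FF to the front and WW to the end of the previous string.
From FFFFFFFFyyWWWWWWWW, 2 further steps: FFFFFFFFyyWWWWWWWW → FFFFFFFFFFyyWWWWWWWWWW → (answer).

FFFFFFFFFFFFyyWWWWWWWWWWWW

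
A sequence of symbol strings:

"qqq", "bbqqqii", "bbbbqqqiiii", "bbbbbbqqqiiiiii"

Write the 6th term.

bbbbbbbbbbqqqiiiiiiiiii

s(k+1) = bb·s(k)·ii, so each term gains bb as a prefix and ii as a suffix.
From bbbbbbqqqiiiiii, 2 further steps: bbbbbbqqqiiiiii → bbbbbbbbqqqiiiiiiii → (answer).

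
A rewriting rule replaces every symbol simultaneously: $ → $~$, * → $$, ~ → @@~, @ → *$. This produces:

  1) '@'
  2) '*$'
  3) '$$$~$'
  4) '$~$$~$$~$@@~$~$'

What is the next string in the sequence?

φ($~$$~$$~$@@~$~$) expands symbol-by-symbol to $~$ @@~ $~$ $~$ @@~ $~$ $~$ @@~ $~$ *$ *$ @@~ $~$ @@~ $~$; joining the 15 pieces gives the next term.

$~$@@~$~$$~$@@~$~$$~$@@~$~$*$*$@@~$~$@@~$~$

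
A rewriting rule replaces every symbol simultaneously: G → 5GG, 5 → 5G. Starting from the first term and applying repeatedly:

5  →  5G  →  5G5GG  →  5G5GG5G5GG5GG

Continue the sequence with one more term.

5G5GG5G5GG5GG5G5GG5G5GG5GG5G5GG5GG

Replace each of the 13 characters of 5G5GG5G5GG5GG in place — 5G 5GG 5G 5GG 5GG 5G 5GG 5G 5GG 5GG 5G 5GG 5GG — and concatenate.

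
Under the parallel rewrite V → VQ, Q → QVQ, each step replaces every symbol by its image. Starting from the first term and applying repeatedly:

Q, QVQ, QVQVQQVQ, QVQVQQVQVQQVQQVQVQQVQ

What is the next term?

Rewriting the 21 symbols of QVQVQQVQVQQVQQVQVQQVQ one by one yields QVQ VQ QVQ VQ QVQ QVQ VQ QVQ VQ QVQ QVQ VQ QVQ QVQ VQ QVQ VQ QVQ QVQ VQ QVQ; concatenated:

QVQVQQVQVQQVQQVQVQQVQVQQVQQVQVQQVQQVQVQQVQVQQVQQVQVQQVQ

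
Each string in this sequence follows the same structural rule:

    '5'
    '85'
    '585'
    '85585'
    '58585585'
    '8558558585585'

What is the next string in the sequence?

585855858558558585585

This is a Fibonacci-style word recurrence s(k) = s(k−2)·s(k−1): e.g. 5·85 = 585.
Continuing: 58585585 · 8558558585585 gives term 7.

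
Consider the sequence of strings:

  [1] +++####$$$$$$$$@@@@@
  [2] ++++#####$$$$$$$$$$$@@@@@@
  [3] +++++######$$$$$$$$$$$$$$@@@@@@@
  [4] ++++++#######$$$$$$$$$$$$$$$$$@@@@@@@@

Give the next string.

Reading off run lengths: + runs 3, 4, 5, 6; # runs 4, 5, 6, 7; $ runs 8, 11, 14, 17; @ runs 5, 6, 7, 8 — each is linear in n, where the shown terms are n = 3, 4, 5, 6.
For the next term, n = 7, so the run lengths are 7, 8, 20, 9.

+++++++########$$$$$$$$$$$$$$$$$$$$@@@@@@@@@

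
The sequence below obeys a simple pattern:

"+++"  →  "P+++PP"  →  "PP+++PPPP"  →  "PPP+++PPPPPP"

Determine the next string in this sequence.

PPPP+++PPPPPPPP

Every step adds P to the front and PP to the end of the previous string.
So the next term is P·PPP+++PPPPPP·PP.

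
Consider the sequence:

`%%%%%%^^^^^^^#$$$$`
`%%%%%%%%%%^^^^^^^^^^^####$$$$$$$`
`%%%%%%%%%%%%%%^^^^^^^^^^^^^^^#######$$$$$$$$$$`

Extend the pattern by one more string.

%%%%%%%%%%%%%%%%%%^^^^^^^^^^^^^^^^^^^##########$$$$$$$$$$$$$

Reading off run lengths: % runs 6, 10, 14; ^ runs 7, 11, 15; # runs 1, 4, 7; $ runs 4, 7, 10 — each is linear in n (n = 1, 2, …).
Setting n = 4 gives 18, 19, 10, 13 characters in each block.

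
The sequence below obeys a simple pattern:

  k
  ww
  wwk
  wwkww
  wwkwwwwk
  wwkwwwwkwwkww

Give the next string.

wwkwwwwkwwkwwwwkwwwwk

Each term (from the third on) is the previous term followed by the one before it: term 3 = ww·k = wwk.
The next term joins wwkwwwwkwwkww and wwkwwwwk.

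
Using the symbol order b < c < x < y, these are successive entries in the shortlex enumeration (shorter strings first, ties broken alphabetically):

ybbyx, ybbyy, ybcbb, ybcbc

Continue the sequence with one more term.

The successor of ybcbc increments the rightmost position that isn't already y and resets every position after it to b.

ybcbx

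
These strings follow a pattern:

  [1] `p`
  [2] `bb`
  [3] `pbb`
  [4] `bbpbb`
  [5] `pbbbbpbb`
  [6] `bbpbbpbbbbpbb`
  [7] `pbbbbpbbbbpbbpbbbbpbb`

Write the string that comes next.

Each term (from the third on) is the two preceding terms concatenated in order: term 3 = p·bb = pbb.
The next term joins bbpbbpbbbbpbb and pbbbbpbbbbpbbpbbbbpbb.

bbpbbpbbbbpbbpbbbbpbbbbpbbpbbbbpbb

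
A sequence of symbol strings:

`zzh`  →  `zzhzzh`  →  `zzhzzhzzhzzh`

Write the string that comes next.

s(k+1) = s(k)·s(k) — each term doubles the last.
One more doubling of zzhzzhzzhzzh gives the answer.

zzhzzhzzhzzhzzhzzhzzhzzh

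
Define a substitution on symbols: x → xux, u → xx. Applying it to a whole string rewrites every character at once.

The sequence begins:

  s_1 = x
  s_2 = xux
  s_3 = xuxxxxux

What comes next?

xuxxxxuxxuxxuxxuxxxxux

Expanding xuxxxxux: x→xux, u→xx, x→xux, x→xux, x→xux, x→xux, u→xx, x→xux. Concatenated: xux xx xux xux xux xux xx xux.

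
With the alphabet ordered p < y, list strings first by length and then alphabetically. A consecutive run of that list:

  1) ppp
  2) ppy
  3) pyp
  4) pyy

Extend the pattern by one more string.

Treat pyy as a base-2 numeral over the given alphabet and add one, carrying through any trailing y's.

ypp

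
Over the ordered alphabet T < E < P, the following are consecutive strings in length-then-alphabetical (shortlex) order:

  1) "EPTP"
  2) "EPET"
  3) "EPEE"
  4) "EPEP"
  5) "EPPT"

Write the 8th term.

Advancing 3 positions from EPPT through EPPT → EPPE → EPPP reaches term 8.

PTTT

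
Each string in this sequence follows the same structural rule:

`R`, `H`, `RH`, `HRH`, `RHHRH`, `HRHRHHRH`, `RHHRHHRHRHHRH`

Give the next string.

HRHRHHRHRHHRHHRHRHHRH

This is a Fibonacci-style word recurrence s(k) = s(k−2)·s(k−1): e.g. R·H = RH.
The next term joins HRHRHHRH and RHHRHHRHRHHRH.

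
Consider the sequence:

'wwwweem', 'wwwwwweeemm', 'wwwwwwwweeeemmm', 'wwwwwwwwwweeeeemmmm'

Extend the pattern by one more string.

Term n consists of 2n w's, followed by n e's, followed by n-1 m's, where the shown terms are n = 2, 3, 4, 5.
For the next term, n = 6, so the run lengths are 12, 6, 5.

wwwwwwwwwwwweeeeeemmmmm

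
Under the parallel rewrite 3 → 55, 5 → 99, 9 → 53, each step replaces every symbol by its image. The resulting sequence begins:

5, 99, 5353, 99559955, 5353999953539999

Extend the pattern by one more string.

99559955535353539955995553535353

Applying the rule to each of the 16 symbols of 5353999953539999 gives the pieces 99 55 99 55 53 53 53 53 99 55 99 55 53 53 53 53, which concatenate to the answer.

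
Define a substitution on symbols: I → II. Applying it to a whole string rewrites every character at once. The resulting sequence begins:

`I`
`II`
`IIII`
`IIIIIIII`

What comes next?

IIIIIIIIIIIIIIII

Apply φ to IIIIIIII symbol by symbol: I→II, I→II, I→II, I→II, I→II, I→II, I→II, I→II; joined: II II II II II II II II.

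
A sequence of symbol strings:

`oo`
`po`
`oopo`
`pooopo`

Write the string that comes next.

oopopooopo

Each term (from the third on) is the two preceding terms concatenated in order: term 3 = oo·po = oopo.
So term 5 is oopo·pooopo.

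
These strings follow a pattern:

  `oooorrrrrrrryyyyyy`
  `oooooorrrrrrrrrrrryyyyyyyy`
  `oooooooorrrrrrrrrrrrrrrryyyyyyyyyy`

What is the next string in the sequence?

oooooooooorrrrrrrrrrrrrrrrrrrryyyyyyyyyyyy

Term n consists of 2n o's, followed by 4n r's, followed by 2n+2 y's, where the shown terms are n = 2, 3, 4.
Setting n = 5 gives 10, 20, 12 characters in each block.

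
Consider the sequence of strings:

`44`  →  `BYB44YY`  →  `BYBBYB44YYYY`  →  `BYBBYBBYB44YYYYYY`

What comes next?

BYBBYBBYBBYB44YYYYYYYY

s(k+1) = BYB·s(k)·YY, so each term gains BYB as a prefix and YY as a suffix.
One more step from BYBBYBBYB44YYYYYY gives the answer.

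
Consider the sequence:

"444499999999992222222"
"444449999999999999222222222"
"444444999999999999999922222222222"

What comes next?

Each string has the form 4^{n+1} 9^{3n+1} 2^{2n+1}, where the shown terms are n = 3, 4, 5.
For the next term, n = 6, so the run lengths are 7, 19, 13.

444444499999999999999999992222222222222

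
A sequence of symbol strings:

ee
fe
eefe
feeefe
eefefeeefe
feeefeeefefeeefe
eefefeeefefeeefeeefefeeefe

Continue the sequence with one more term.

This is a Fibonacci-style word recurrence s(k) = s(k−2)·s(k−1): e.g. ee·fe = eefe.
Continuing: feeefeeefefeeefe · eefefeeefefeeefeeefefeeefe gives term 8.

feeefeeefefeeefeeefefeeefefeeefeeefefeeefe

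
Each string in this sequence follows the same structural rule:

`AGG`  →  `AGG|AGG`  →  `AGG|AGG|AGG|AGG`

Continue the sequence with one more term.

Each string is two copies of the previous one joined by '|'.
One more doubling of AGG|AGG|AGG|AGG gives the answer.

AGG|AGG|AGG|AGG|AGG|AGG|AGG|AGG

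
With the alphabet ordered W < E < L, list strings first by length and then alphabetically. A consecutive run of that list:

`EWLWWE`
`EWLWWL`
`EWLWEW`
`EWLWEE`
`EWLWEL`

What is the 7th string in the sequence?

Stepping forward 2 times from EWLWEL: EWLWEL → EWLWLW, then the target.

EWLWLE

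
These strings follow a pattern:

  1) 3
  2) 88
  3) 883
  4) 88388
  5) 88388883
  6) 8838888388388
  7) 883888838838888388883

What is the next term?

8838888388388883888838838888388388

This is a Fibonacci-style word recurrence s(k) = s(k−1)·s(k−2): e.g. 88·3 = 883.
Continuing: 883888838838888388883 · 8838888388388 gives term 8.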